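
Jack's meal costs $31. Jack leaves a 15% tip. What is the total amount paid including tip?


Calculate the tip:
15% of $31 = $4.65
Add tip to meal cost:
$31 + $4.65 = $35.65

$35.65


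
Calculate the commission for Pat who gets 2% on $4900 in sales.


Convert rate to decimal:
2% = 0.02
Multiply by sales:
$4900 x 0.02 = $98

$98


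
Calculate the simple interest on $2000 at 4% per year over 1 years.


Use the formula I = P x R x T / 100
P x R x T = 2000 x 4 x 1 = 8000
I = 8000 / 100 = $80

$80


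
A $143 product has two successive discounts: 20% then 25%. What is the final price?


First discount:
20% of $143 = $28.60
Price after first discount:
$143 - $28.60 = $114.40
Second discount:
25% of $114.40 = $28.60
Final price:
$114.40 - $28.60 = $85.80

$85.80


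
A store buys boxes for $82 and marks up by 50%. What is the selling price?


Calculate the markup amount:
50% of $82 = $41
Add to cost:
$82 + $41 = $123

$123


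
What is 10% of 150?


Convert percentage to decimal:
10% = 0.1
Multiply:
150 x 0.1 = 15

15


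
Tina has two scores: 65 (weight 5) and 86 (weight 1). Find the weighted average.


Weighted sum:
5 x 65 + 1 x 86 = 411
Total weight:
5 + 1 = 6
Weighted average:
411 / 6 = 68.5

68.5


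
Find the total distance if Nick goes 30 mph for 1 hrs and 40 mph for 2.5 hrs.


Leg 1 distance:
30 x 1 = 30 miles
Leg 2 distance:
40 x 2.5 = 100 miles
Total distance:
30 + 100 = 130 miles

130 miles


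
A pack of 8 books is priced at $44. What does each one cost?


Total cost: $44
Number of items: 8
Unit price: $44 / 8 = $5.50

$5.50


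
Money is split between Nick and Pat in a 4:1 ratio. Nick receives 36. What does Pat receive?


Find the multiplier:
36 / 4 = 9
Apply to Pat's share:
1 x 9 = 9

9


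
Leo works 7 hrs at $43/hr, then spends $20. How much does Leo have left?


Calculate earnings:
7 x $43 = $301
Subtract spending:
$301 - $20 = $281

$281


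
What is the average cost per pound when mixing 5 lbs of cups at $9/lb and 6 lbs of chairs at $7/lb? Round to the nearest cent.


Cost of cups:
5 x $9 = $45
Cost of chairs:
6 x $7 = $42
Total cost: $45 + $42 = $87
Total weight: 11 lbs
Average: $87 / 11 = $7.9090... ≈ $7.91/lb

$7.91/lb


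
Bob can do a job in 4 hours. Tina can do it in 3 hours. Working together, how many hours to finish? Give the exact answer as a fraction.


Bob's rate: 1/4 of the job per hour
Tina's rate: 1/3 of the job per hour
Combined rate: 1/4 + 1/3 = 7/12 per hour
Time = 1 / (7/12) = 12/7 hours (≈ 1.71 hours)

12/7 hours


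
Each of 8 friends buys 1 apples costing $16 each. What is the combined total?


Cost per person:
1 x $16 = $16
Group total:
8 x $16 = $128

$128


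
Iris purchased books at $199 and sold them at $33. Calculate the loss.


Selling price = $33
Cost price = $199
Loss = cost price - selling price:
Loss = $199 - $33 = $166

$166


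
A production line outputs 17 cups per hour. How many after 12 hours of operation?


Production rate: 17 cups per hour
Time: 12 hours
Total: 17 x 12 = 204 cups

204 cups


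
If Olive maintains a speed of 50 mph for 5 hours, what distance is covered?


Use the formula: distance = speed x time
Speed = 50 mph, Time = 5 hours
50 x 5 = 250 miles

250 miles


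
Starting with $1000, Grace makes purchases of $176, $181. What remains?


Add up expenses:
$176 + $181 = $357
Subtract from budget:
$1000 - $357 = $643

$643


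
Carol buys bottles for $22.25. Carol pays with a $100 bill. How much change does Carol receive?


Start with the amount paid:
$100
Subtract the price:
$100 - $22.25 = $77.75

$77.75


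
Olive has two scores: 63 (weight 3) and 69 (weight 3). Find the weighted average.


Weighted sum:
3 x 63 + 3 x 69 = 396
Total weight:
3 + 3 = 6
Weighted average:
396 / 6 = 66

66


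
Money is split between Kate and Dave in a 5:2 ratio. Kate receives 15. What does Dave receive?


Find the multiplier:
15 / 5 = 3
Apply to Dave's share:
2 x 3 = 6

6


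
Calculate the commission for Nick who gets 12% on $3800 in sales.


Convert rate to decimal:
12% = 0.12
Multiply by sales:
$3800 x 0.12 = $456

$456


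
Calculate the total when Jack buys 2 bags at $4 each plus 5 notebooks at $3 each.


Cost of bags:
2 x $4 = $8
Cost of notebooks:
5 x $3 = $15
Add both:
$8 + $15 = $23

$23


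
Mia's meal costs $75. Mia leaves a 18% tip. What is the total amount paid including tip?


Calculate the tip:
18% of $75 = $13.50
Add tip to meal cost:
$75 + $13.50 = $88.50

$88.50


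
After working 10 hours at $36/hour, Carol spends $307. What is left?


Calculate earnings:
10 x $36 = $360
Subtract spending:
$360 - $307 = $53

$53


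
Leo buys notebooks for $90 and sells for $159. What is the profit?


Selling price = $159
Cost price = $90
Profit = selling price - cost price:
Profit = $159 - $90 = $69

$69


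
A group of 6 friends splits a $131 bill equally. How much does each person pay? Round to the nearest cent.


Total bill: $131
Number of people: 6
Each pays: $131 / 6 = $21.8333... ≈ $21.83

$21.83


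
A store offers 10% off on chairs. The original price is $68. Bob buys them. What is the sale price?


Calculate the discount amount:
10% of $68 = $6.80
Subtract from original:
$68 - $6.80 = $61.20

$61.20


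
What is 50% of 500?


Convert percentage to decimal:
50% = 0.5
Multiply:
500 x 0.5 = 250

250


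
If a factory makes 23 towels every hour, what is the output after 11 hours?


Production rate: 23 towels per hour
Time: 11 hours
Total: 23 x 11 = 253 towels

253 towels


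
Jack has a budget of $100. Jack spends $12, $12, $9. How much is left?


Add up expenses:
$12 + $12 + $9 = $33
Subtract from budget:
$100 - $33 = $67

$67


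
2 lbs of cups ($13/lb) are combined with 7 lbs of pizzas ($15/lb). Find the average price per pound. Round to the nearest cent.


Cost of cups:
2 x $13 = $26
Cost of pizzas:
7 x $15 = $105
Total cost: $26 + $105 = $131
Total weight: 9 lbs
Average: $131 / 9 = $14.5555... ≈ $14.56/lb

$14.56/lb


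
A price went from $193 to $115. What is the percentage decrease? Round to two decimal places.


Find the absolute change:
|115 - 193| = 78
Divide by original and multiply by 100:
78 / 193 x 100 = 40.4145...% ≈ 40.41%

40.41%


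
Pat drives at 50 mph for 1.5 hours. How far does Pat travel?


Use the formula: distance = speed x time
Speed = 50 mph, Time = 1.5 hours
50 x 1.5 = 75 miles

75 miles


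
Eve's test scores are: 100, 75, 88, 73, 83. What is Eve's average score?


Add the scores:
100 + 75 + 88 + 73 + 83 = 419
Divide by the number of tests:
419 / 5 = 83.8

83.8


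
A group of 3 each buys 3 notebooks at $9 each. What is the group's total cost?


Cost per person:
3 x $9 = $27
Group total:
3 x $27 = $81

$81


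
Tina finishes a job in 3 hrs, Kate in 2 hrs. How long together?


Tina's rate: 1/3 of the job per hour
Kate's rate: 1/2 of the job per hour
Combined rate: 1/3 + 1/2 = 5/6 per hour
Time = 1 / (5/6) = 6/5 = 1.2 hours

1.2 hours


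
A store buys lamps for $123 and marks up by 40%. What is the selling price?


Calculate the markup amount:
40% of $123 = $49.20
Add to cost:
$123 + $49.20 = $172.20

$172.20


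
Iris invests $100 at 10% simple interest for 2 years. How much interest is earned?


Use the formula I = P x R x T / 100
P x R x T = 100 x 10 x 2 = 2000
I = 2000 / 100 = $20

$20


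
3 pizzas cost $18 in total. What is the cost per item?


Total cost: $18
Number of items: 3
Unit price: $18 / 3 = $6

$6


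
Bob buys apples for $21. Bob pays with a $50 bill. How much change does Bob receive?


Start with the amount paid:
$50
Subtract the price:
$50 - $21 = $29

$29


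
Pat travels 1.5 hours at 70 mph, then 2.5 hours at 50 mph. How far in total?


Leg 1 distance:
70 x 1.5 = 105 miles
Leg 2 distance:
50 x 2.5 = 125 miles
Total distance:
105 + 125 = 230 miles

230 miles


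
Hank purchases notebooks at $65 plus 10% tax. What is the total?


Calculate the tax:
10% of $65 = $6.50
Add tax to price:
$65 + $6.50 = $71.50

$71.50


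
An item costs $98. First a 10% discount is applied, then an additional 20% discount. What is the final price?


First discount:
10% of $98 = $9.80
Price after first discount:
$98 - $9.80 = $88.20
Second discount:
20% of $88.20 = $17.64
Final price:
$88.20 - $17.64 = $70.56

$70.56


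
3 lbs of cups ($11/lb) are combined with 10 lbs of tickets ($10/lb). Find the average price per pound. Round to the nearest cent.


Cost of cups:
3 x $11 = $33
Cost of tickets:
10 x $10 = $100
Total cost: $33 + $100 = $133
Total weight: 13 lbs
Average: $133 / 13 = $10.2307... ≈ $10.23/lb

$10.23/lb


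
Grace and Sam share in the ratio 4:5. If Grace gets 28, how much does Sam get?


Find the multiplier:
28 / 4 = 7
Apply to Sam's share:
5 x 7 = 35

35


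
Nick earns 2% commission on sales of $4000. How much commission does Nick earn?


Convert rate to decimal:
2% = 0.02
Multiply by sales:
$4000 x 0.02 = $80

$80


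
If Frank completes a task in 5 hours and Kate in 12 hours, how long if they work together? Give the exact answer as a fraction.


Frank's rate: 1/5 of the job per hour
Kate's rate: 1/12 of the job per hour
Combined rate: 1/5 + 1/12 = 17/60 per hour
Time = 1 / (17/60) = 60/17 hours (≈ 3.53 hours)

60/17 hours


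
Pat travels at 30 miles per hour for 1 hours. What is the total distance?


Use the formula: distance = speed x time
Speed = 30 mph, Time = 1 hours
30 x 1 = 30 miles

30 miles


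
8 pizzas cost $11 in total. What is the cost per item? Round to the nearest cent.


Total cost: $11
Number of items: 8
Unit price: $11 / 8 = $1.375 ≈ $1.38

$1.38


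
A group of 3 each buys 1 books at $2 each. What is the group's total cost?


Cost per person:
1 x $2 = $2
Group total:
3 x $2 = $6

$6


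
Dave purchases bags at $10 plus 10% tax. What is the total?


Calculate the tax:
10% of $10 = $1
Add tax to price:
$10 + $1 = $11

$11


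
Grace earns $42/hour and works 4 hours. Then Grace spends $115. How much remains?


Calculate earnings:
4 x $42 = $168
Subtract spending:
$168 - $115 = $53

$53


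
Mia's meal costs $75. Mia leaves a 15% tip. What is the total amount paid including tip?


Calculate the tip:
15% of $75 = $11.25
Add tip to meal cost:
$75 + $11.25 = $86.25

$86.25


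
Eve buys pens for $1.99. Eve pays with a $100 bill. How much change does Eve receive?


Start with the amount paid:
$100
Subtract the price:
$100 - $1.99 = $98.01

$98.01


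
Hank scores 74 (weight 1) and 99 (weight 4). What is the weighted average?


Weighted sum:
1 x 74 + 4 x 99 = 470
Total weight:
1 + 4 = 5
Weighted average:
470 / 5 = 94

94


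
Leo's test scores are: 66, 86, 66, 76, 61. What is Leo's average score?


Add the scores:
66 + 86 + 66 + 76 + 61 = 355
Divide by the number of tests:
355 / 5 = 71

71


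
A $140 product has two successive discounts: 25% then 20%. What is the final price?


First discount:
25% of $140 = $35
Price after first discount:
$140 - $35 = $105
Second discount:
20% of $105 = $21
Final price:
$105 - $21 = $84

$84


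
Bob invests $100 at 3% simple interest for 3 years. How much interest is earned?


Use the formula I = P x R x T / 100
P x R x T = 100 x 3 x 3 = 900
I = 900 / 100 = $9

$9


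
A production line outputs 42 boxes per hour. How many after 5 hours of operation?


Production rate: 42 boxes per hour
Time: 5 hours
Total: 42 x 5 = 210 boxes

210 boxes


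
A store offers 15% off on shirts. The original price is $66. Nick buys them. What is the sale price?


Calculate the discount amount:
15% of $66 = $9.90
Subtract from original:
$66 - $9.90 = $56.10

$56.10


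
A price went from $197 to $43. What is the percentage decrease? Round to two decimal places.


Find the absolute change:
|43 - 197| = 154
Divide by original and multiply by 100:
154 / 197 x 100 = 78.1725...% ≈ 78.17%

78.17%


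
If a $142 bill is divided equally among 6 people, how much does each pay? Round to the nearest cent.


Total bill: $142
Number of people: 6
Each pays: $142 / 6 = $23.6666... ≈ $23.67

$23.67


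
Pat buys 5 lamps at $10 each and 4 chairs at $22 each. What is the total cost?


Cost of lamps:
5 x $10 = $50
Cost of chairs:
4 x $22 = $88
Add both:
$50 + $88 = $138

$138


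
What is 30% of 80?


Convert percentage to decimal:
30% = 0.3
Multiply:
80 x 0.3 = 24

24


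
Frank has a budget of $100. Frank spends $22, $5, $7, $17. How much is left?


Add up expenses:
$22 + $5 + $7 + $17 = $51
Subtract from budget:
$100 - $51 = $49

$49


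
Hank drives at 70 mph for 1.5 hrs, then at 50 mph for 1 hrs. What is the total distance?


Leg 1 distance:
70 x 1.5 = 105 miles
Leg 2 distance:
50 x 1 = 50 miles
Total distance:
105 + 50 = 155 miles

155 miles


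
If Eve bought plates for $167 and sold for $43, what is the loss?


Selling price = $43
Cost price = $167
Loss = cost price - selling price:
Loss = $167 - $43 = $124

$124


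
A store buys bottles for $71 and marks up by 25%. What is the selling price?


Calculate the markup amount:
25% of $71 = $17.75
Add to cost:
$71 + $17.75 = $88.75

$88.75


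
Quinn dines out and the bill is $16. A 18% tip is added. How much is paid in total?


Calculate the tip:
18% of $16 = $2.88
Add tip to meal cost:
$16 + $2.88 = $18.88

$18.88


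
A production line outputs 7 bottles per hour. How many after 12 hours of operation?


Production rate: 7 bottles per hour
Time: 12 hours
Total: 7 x 12 = 84 bottles

84 bottles


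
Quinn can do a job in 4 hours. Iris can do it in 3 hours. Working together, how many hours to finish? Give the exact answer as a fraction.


Quinn's rate: 1/4 of the job per hour
Iris's rate: 1/3 of the job per hour
Combined rate: 1/4 + 1/3 = 7/12 per hour
Time = 1 / (7/12) = 12/7 hours (≈ 1.71 hours)

12/7 hours


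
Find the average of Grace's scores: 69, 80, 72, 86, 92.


Add the scores:
69 + 80 + 72 + 86 + 92 = 399
Divide by the number of tests:
399 / 5 = 79.8

79.8


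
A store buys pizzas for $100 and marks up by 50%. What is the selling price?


Calculate the markup amount:
50% of $100 = $50
Add to cost:
$100 + $50 = $150

$150


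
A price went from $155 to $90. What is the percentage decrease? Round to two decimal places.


Find the absolute change:
|90 - 155| = 65
Divide by original and multiply by 100:
65 / 155 x 100 = 41.9354...% ≈ 41.94%

41.94%


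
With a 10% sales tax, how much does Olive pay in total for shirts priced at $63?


Calculate the tax:
10% of $63 = $6.30
Add tax to price:
$63 + $6.30 = $69.30

$69.30


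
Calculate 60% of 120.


Convert percentage to decimal:
60% = 0.6
Multiply:
120 x 0.6 = 72

72


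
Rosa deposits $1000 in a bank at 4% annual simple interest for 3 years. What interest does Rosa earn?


Use the formula I = P x R x T / 100
P x R x T = 1000 x 4 x 3 = 12000
I = 12000 / 100 = $120

$120


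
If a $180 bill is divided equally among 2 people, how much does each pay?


Total bill: $180
Number of people: 2
Each pays: $180 / 2 = $90

$90


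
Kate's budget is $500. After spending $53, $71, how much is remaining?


Add up expenses:
$53 + $71 = $124
Subtract from budget:
$500 - $124 = $376

$376


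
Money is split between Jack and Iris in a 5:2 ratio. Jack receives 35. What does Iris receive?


Find the multiplier:
35 / 5 = 7
Apply to Iris's share:
2 x 7 = 14

14


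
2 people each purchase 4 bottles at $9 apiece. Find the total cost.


Cost per person:
4 x $9 = $36
Group total:
2 x $36 = $72

$72


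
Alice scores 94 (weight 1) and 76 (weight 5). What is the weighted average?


Weighted sum:
1 x 94 + 5 x 76 = 474
Total weight:
1 + 5 = 6
Weighted average:
474 / 6 = 79

79


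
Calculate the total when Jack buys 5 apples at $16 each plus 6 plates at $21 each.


Cost of apples:
5 x $16 = $80
Cost of plates:
6 x $21 = $126
Add both:
$80 + $126 = $206

$206


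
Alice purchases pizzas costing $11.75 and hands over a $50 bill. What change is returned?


Start with the amount paid:
$50
Subtract the price:
$50 - $11.75 = $38.25

$38.25


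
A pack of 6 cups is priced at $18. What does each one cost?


Total cost: $18
Number of items: 6
Unit price: $18 / 6 = $3

$3


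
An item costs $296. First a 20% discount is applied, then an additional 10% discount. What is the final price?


First discount:
20% of $296 = $59.20
Price after first discount:
$296 - $59.20 = $236.80
Second discount:
10% of $236.80 = $23.68
Final price:
$236.80 - $23.68 = $213.12

$213.12


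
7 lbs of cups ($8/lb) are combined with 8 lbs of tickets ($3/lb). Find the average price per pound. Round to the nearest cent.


Cost of cups:
7 x $8 = $56
Cost of tickets:
8 x $3 = $24
Total cost: $56 + $24 = $80
Total weight: 15 lbs
Average: $80 / 15 = $5.3333... ≈ $5.33/lb

$5.33/lb


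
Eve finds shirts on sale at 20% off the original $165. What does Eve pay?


Calculate the discount amount:
20% of $165 = $33
Subtract from original:
$165 - $33 = $132

$132


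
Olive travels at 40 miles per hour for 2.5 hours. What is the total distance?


Use the formula: distance = speed x time
Speed = 40 mph, Time = 2.5 hours
40 x 2.5 = 100 miles

100 miles


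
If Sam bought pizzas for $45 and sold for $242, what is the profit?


Selling price = $242
Cost price = $45
Profit = selling price - cost price:
Profit = $242 - $45 = $197

$197


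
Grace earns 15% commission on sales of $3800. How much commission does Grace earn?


Convert rate to decimal:
15% = 0.15
Multiply by sales:
$3800 x 0.15 = $570

$570


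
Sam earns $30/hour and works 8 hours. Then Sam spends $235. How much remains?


Calculate earnings:
8 x $30 = $240
Subtract spending:
$240 - $235 = $5

$5


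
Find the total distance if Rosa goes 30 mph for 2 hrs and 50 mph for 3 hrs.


Leg 1 distance:
30 x 2 = 60 miles
Leg 2 distance:
50 x 3 = 150 miles
Total distance:
60 + 150 = 210 miles

210 miles


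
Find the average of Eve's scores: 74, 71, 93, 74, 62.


Add the scores:
74 + 71 + 93 + 74 + 62 = 374
Divide by the number of tests:
374 / 5 = 74.8

74.8


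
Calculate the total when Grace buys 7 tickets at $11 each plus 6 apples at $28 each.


Cost of tickets:
7 x $11 = $77
Cost of apples:
6 x $28 = $168
Add both:
$77 + $168 = $245

$245


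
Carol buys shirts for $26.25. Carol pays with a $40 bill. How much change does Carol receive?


Start with the amount paid:
$40
Subtract the price:
$40 - $26.25 = $13.75

$13.75


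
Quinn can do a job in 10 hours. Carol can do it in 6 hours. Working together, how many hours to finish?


Quinn's rate: 1/10 of the job per hour
Carol's rate: 1/6 of the job per hour
Combined rate: 1/10 + 1/6 = 4/15 per hour
Time = 1 / (4/15) = 15/4 = 3.75 hours

3.75 hours


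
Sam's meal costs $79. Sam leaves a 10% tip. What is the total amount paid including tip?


Calculate the tip:
10% of $79 = $7.90
Add tip to meal cost:
$79 + $7.90 = $86.90

$86.90


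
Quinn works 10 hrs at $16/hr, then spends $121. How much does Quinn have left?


Calculate earnings:
10 x $16 = $160
Subtract spending:
$160 - $121 = $39

$39


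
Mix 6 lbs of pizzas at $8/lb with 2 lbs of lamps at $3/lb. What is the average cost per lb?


Cost of pizzas:
6 x $8 = $48
Cost of lamps:
2 x $3 = $6
Total cost: $48 + $6 = $54
Total weight: 8 lbs
Average: $54 / 8 = $6.75/lb

$6.75/lb


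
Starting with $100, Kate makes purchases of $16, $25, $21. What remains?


Add up expenses:
$16 + $25 + $21 = $62
Subtract from budget:
$100 - $62 = $38

$38


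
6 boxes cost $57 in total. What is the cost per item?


Total cost: $57
Number of items: 6
Unit price: $57 / 6 = $9.50

$9.50


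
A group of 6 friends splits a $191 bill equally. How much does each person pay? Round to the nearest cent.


Total bill: $191
Number of people: 6
Each pays: $191 / 6 = $31.8333... ≈ $31.83

$31.83


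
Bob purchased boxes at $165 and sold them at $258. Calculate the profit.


Selling price = $258
Cost price = $165
Profit = selling price - cost price:
Profit = $258 - $165 = $93

$93


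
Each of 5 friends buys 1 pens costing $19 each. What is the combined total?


Cost per person:
1 x $19 = $19
Group total:
5 x $19 = $95

$95


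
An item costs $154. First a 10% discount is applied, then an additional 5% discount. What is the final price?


First discount:
10% of $154 = $15.40
Price after first discount:
$154 - $15.40 = $138.60
Second discount:
5% of $138.60 = $6.93
Final price:
$138.60 - $6.93 = $131.67

$131.67


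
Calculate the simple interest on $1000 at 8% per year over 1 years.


Use the formula I = P x R x T / 100
P x R x T = 1000 x 8 x 1 = 8000
I = 8000 / 100 = $80

$80


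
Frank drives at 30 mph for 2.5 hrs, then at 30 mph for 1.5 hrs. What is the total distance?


Leg 1 distance:
30 x 2.5 = 75 miles
Leg 2 distance:
30 x 1.5 = 45 miles
Total distance:
75 + 45 = 120 miles

120 miles


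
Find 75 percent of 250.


Convert percentage to decimal:
75% = 0.75
Multiply:
250 x 0.75 = 187.5

187.5


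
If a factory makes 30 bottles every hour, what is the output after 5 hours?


Production rate: 30 bottles per hour
Time: 5 hours
Total: 30 x 5 = 150 bottles

150 bottles


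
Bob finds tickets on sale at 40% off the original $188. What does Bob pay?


Calculate the discount amount:
40% of $188 = $75.20
Subtract from original:
$188 - $75.20 = $112.80

$112.80


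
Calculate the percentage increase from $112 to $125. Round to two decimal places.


Find the absolute change:
|125 - 112| = 13
Divide by original and multiply by 100:
13 / 112 x 100 = 11.6071...% ≈ 11.61%

11.61%


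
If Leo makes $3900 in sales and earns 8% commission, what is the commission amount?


Convert rate to decimal:
8% = 0.08
Multiply by sales:
$3900 x 0.08 = $312

$312


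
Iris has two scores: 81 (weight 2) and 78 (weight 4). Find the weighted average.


Weighted sum:
2 x 81 + 4 x 78 = 474
Total weight:
2 + 4 = 6
Weighted average:
474 / 6 = 79

79


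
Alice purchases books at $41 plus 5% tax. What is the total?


Calculate the tax:
5% of $41 = $2.05
Add tax to price:
$41 + $2.05 = $43.05

$43.05


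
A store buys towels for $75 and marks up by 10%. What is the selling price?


Calculate the markup amount:
10% of $75 = $7.50
Add to cost:
$75 + $7.50 = $82.50

$82.50


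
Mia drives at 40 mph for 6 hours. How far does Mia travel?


Use the formula: distance = speed x time
Speed = 40 mph, Time = 6 hours
40 x 6 = 240 miles

240 miles


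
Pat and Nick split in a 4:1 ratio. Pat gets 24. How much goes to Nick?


Find the multiplier:
24 / 4 = 6
Apply to Nick's share:
1 x 6 = 6

6


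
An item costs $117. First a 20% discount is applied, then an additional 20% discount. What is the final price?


First discount:
20% of $117 = $23.40
Price after first discount:
$117 - $23.40 = $93.60
Second discount:
20% of $93.60 = $18.72
Final price:
$93.60 - $18.72 = $74.88

$74.88


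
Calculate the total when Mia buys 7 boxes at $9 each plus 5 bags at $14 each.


Cost of boxes:
7 x $9 = $63
Cost of bags:
5 x $14 = $70
Add both:
$63 + $70 = $133

$133


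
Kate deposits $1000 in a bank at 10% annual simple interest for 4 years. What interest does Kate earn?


Use the formula I = P x R x T / 100
P x R x T = 1000 x 10 x 4 = 40000
I = 40000 / 100 = $400

$400


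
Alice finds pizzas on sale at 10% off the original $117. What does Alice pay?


Calculate the discount amount:
10% of $117 = $11.70
Subtract from original:
$117 - $11.70 = $105.30

$105.30


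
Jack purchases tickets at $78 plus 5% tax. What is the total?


Calculate the tax:
5% of $78 = $3.90
Add tax to price:
$78 + $3.90 = $81.90

$81.90


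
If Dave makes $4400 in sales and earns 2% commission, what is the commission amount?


Convert rate to decimal:
2% = 0.02
Multiply by sales:
$4400 x 0.02 = $88

$88


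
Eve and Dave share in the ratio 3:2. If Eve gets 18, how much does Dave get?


Find the multiplier:
18 / 3 = 6
Apply to Dave's share:
2 x 6 = 12

12


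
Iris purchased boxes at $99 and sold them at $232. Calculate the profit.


Selling price = $232
Cost price = $99
Profit = selling price - cost price:
Profit = $232 - $99 = $133

$133


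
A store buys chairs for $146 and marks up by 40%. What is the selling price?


Calculate the markup amount:
40% of $146 = $58.40
Add to cost:
$146 + $58.40 = $204.40

$204.40


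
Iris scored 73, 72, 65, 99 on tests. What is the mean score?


Add the scores:
73 + 72 + 65 + 99 = 309
Divide by the number of tests:
309 / 4 = 77.25

77.25


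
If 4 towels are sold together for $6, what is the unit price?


Total cost: $6
Number of items: 4
Unit price: $6 / 4 = $1.50

$1.50


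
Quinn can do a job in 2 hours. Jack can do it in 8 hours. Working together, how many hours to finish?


Quinn's rate: 1/2 of the job per hour
Jack's rate: 1/8 of the job per hour
Combined rate: 1/2 + 1/8 = 5/8 per hour
Time = 1 / (5/8) = 8/5 = 1.6 hours

1.6 hours


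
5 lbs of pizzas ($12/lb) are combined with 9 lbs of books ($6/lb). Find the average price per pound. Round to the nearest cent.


Cost of pizzas:
5 x $12 = $60
Cost of books:
9 x $6 = $54
Total cost: $60 + $54 = $114
Total weight: 14 lbs
Average: $114 / 14 = $8.1428... ≈ $8.14/lb

$8.14/lb


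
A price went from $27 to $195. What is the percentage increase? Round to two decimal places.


Find the absolute change:
|195 - 27| = 168
Divide by original and multiply by 100:
168 / 27 x 100 = 622.2222...% ≈ 622.22%

622.22%


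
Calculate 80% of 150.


Convert percentage to decimal:
80% = 0.8
Multiply:
150 x 0.8 = 120

120


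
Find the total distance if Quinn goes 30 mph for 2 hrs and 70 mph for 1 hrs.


Leg 1 distance:
30 x 2 = 60 miles
Leg 2 distance:
70 x 1 = 70 miles
Total distance:
60 + 70 = 130 miles

130 miles


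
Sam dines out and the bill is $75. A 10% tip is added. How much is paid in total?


Calculate the tip:
10% of $75 = $7.50
Add tip to meal cost:
$75 + $7.50 = $82.50

$82.50


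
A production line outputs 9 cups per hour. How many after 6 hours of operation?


Production rate: 9 cups per hour
Time: 6 hours
Total: 9 x 6 = 54 cups

54 cups


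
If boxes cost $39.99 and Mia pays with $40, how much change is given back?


Start with the amount paid:
$40
Subtract the price:
$40 - $39.99 = $0.01

$0.01


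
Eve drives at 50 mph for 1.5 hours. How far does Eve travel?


Use the formula: distance = speed x time
Speed = 50 mph, Time = 1.5 hours
50 x 1.5 = 75 miles

75 miles


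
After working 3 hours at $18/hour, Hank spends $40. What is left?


Calculate earnings:
3 x $18 = $54
Subtract spending:
$54 - $40 = $14

$14


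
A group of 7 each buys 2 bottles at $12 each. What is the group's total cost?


Cost per person:
2 x $12 = $24
Group total:
7 x $24 = $168

$168


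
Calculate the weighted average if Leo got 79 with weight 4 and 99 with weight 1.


Weighted sum:
4 x 79 + 1 x 99 = 415
Total weight:
4 + 1 = 5
Weighted average:
415 / 5 = 83

83


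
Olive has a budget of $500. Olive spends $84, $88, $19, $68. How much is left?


Add up expenses:
$84 + $88 + $19 + $68 = $259
Subtract from budget:
$500 - $259 = $241

$241


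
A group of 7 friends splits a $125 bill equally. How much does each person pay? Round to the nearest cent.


Total bill: $125
Number of people: 7
Each pays: $125 / 7 = $17.8571... ≈ $17.86

$17.86


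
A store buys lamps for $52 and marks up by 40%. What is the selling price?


Calculate the markup amount:
40% of $52 = $20.80
Add to cost:
$52 + $20.80 = $72.80

$72.80


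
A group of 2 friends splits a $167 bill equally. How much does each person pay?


Total bill: $167
Number of people: 2
Each pays: $167 / 2 = $83.50

$83.50


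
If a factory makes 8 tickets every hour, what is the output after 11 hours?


Production rate: 8 tickets per hour
Time: 11 hours
Total: 8 x 11 = 88 tickets

88 tickets


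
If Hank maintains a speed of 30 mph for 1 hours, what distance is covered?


Use the formula: distance = speed x time
Speed = 30 mph, Time = 1 hours
30 x 1 = 30 miles

30 miles


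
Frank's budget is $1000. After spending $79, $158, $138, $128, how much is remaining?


Add up expenses:
$79 + $158 + $138 + $128 = $503
Subtract from budget:
$1000 - $503 = $497

$497


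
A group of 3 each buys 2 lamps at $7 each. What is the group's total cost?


Cost per person:
2 x $7 = $14
Group total:
3 x $14 = $42

$42


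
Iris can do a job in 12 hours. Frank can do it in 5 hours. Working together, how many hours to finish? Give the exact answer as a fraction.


Iris's rate: 1/12 of the job per hour
Frank's rate: 1/5 of the job per hour
Combined rate: 1/12 + 1/5 = 17/60 per hour
Time = 1 / (17/60) = 60/17 hours (≈ 3.53 hours)

60/17 hours


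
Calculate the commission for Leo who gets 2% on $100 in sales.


Convert rate to decimal:
2% = 0.02
Multiply by sales:
$100 x 0.02 = $2

$2


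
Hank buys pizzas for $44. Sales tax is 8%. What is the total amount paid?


Calculate the tax:
8% of $44 = $3.52
Add tax to price:
$44 + $3.52 = $47.52

$47.52


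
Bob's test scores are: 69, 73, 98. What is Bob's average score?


Add the scores:
69 + 73 + 98 = 240
Divide by the number of tests:
240 / 3 = 80

80


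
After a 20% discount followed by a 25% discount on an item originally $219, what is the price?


First discount:
20% of $219 = $43.80
Price after first discount:
$219 - $43.80 = $175.20
Second discount:
25% of $175.20 = $43.80
Final price:
$175.20 - $43.80 = $131.40

$131.40


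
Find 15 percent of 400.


Convert percentage to decimal:
15% = 0.15
Multiply:
400 x 0.15 = 60

60


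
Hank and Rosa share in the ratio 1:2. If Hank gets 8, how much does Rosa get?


Find the multiplier:
8 / 1 = 8
Apply to Rosa's share:
2 x 8 = 16

16


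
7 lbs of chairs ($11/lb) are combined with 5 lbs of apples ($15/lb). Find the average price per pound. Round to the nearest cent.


Cost of chairs:
7 x $11 = $77
Cost of apples:
5 x $15 = $75
Total cost: $77 + $75 = $152
Total weight: 12 lbs
Average: $152 / 12 = $12.6666... ≈ $12.67/lb

$12.67/lb


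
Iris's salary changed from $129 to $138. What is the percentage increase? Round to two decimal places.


Find the absolute change:
|138 - 129| = 9
Divide by original and multiply by 100:
9 / 129 x 100 = 6.9767...% ≈ 6.98%

6.98%


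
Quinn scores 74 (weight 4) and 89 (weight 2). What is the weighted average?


Weighted sum:
4 x 74 + 2 x 89 = 474
Total weight:
4 + 2 = 6
Weighted average:
474 / 6 = 79

79


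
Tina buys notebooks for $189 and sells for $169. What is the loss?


Selling price = $169
Cost price = $189
Loss = cost price - selling price:
Loss = $189 - $169 = $20

$20


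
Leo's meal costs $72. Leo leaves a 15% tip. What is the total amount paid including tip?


Calculate the tip:
15% of $72 = $10.80
Add tip to meal cost:
$72 + $10.80 = $82.80

$82.80


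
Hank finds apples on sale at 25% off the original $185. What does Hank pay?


Calculate the discount amount:
25% of $185 = $46.25
Subtract from original:
$185 - $46.25 = $138.75

$138.75


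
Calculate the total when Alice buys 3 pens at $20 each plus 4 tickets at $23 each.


Cost of pens:
3 x $20 = $60
Cost of tickets:
4 x $23 = $92
Add both:
$60 + $92 = $152

$152


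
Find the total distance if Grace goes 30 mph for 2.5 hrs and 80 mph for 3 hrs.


Leg 1 distance:
30 x 2.5 = 75 miles
Leg 2 distance:
80 x 3 = 240 miles
Total distance:
75 + 240 = 315 miles

315 miles


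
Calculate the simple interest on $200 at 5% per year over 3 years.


Use the formula I = P x R x T / 100
P x R x T = 200 x 5 x 3 = 3000
I = 3000 / 100 = $30

$30


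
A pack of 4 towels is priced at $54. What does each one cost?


Total cost: $54
Number of items: 4
Unit price: $54 / 4 = $13.50

$13.50


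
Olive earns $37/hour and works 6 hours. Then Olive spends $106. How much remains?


Calculate earnings:
6 x $37 = $222
Subtract spending:
$222 - $106 = $116

$116


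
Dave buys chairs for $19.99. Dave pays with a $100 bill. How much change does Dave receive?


Start with the amount paid:
$100
Subtract the price:
$100 - $19.99 = $80.01

$80.01


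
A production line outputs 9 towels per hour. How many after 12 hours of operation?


Production rate: 9 towels per hour
Time: 12 hours
Total: 9 x 12 = 108 towels

108 towels


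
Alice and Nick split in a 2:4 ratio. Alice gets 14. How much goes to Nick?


Find the multiplier:
14 / 2 = 7
Apply to Nick's share:
4 x 7 = 28

28


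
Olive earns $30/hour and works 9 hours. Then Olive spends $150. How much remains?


Calculate earnings:
9 x $30 = $270
Subtract spending:
$270 - $150 = $120

$120


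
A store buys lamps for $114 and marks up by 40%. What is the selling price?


Calculate the markup amount:
40% of $114 = $45.60
Add to cost:
$114 + $45.60 = $159.60

$159.60


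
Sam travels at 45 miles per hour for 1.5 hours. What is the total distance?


Use the formula: distance = speed x time
Speed = 45 mph, Time = 1.5 hours
45 x 1.5 = 67.5 miles

67.5 miles


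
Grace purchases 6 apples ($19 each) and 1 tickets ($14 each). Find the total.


Cost of apples:
6 x $19 = $114
Cost of tickets:
1 x $14 = $14
Add both:
$114 + $14 = $128

$128


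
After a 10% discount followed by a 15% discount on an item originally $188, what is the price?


First discount:
10% of $188 = $18.80
Price after first discount:
$188 - $18.80 = $169.20
Second discount:
15% of $169.20 = $25.38
Final price:
$169.20 - $25.38 = $143.82

$143.82


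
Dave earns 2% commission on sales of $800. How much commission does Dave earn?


Convert rate to decimal:
2% = 0.02
Multiply by sales:
$800 x 0.02 = $16

$16


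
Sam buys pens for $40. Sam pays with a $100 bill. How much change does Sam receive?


Start with the amount paid:
$100
Subtract the price:
$100 - $40 = $60

$60


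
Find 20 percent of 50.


Convert percentage to decimal:
20% = 0.2
Multiply:
50 x 0.2 = 10

10


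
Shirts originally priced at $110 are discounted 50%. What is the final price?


Calculate the discount amount:
50% of $110 = $55
Subtract from original:
$110 - $55 = $55

$55


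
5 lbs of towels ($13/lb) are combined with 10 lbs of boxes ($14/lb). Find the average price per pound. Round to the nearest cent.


Cost of towels:
5 x $13 = $65
Cost of boxes:
10 x $14 = $140
Total cost: $65 + $140 = $205
Total weight: 15 lbs
Average: $205 / 15 = $13.6666... ≈ $13.67/lb

$13.67/lb


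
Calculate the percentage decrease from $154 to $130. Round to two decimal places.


Find the absolute change:
|130 - 154| = 24
Divide by original and multiply by 100:
24 / 154 x 100 = 15.5844...% ≈ 15.58%

15.58%


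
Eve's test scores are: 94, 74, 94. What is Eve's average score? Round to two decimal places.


Add the scores:
94 + 74 + 94 = 262
Divide by the number of tests:
262 / 3 = 87.3333... ≈ 87.33

87.33


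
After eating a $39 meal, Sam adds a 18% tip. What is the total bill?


Calculate the tip:
18% of $39 = $7.02
Add tip to meal cost:
$39 + $7.02 = $46.02

$46.02


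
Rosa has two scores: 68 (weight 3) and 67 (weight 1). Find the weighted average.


Weighted sum:
3 x 68 + 1 x 67 = 271
Total weight:
3 + 1 = 4
Weighted average:
271 / 4 = 67.75

67.75


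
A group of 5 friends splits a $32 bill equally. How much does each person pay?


Total bill: $32
Number of people: 5
Each pays: $32 / 5 = $6.40

$6.40


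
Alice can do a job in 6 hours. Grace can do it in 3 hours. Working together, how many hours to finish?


Alice's rate: 1/6 of the job per hour
Grace's rate: 1/3 of the job per hour
Combined rate: 1/6 + 1/3 = 1/2 per hour
Time = 1 / (1/2) = 2 hours

2 hours


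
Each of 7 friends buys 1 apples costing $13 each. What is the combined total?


Cost per person:
1 x $13 = $13
Group total:
7 x $13 = $91

$91


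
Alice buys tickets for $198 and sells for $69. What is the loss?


Selling price = $69
Cost price = $198
Loss = cost price - selling price:
Loss = $198 - $69 = $129

$129


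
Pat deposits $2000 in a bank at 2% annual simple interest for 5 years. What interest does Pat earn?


Use the formula I = P x R x T / 100
P x R x T = 2000 x 2 x 5 = 20000
I = 20000 / 100 = $200

$200


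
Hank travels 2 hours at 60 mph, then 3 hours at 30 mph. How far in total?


Leg 1 distance:
60 x 2 = 120 miles
Leg 2 distance:
30 x 3 = 90 miles
Total distance:
120 + 90 = 210 miles

210 miles


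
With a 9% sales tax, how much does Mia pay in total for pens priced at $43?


Calculate the tax:
9% of $43 = $3.87
Add tax to price:
$43 + $3.87 = $46.87

$46.87


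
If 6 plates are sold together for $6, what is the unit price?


Total cost: $6
Number of items: 6
Unit price: $6 / 6 = $1

$1


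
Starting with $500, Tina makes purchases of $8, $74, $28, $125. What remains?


Add up expenses:
$8 + $74 + $28 + $125 = $235
Subtract from budget:
$500 - $235 = $265

$265


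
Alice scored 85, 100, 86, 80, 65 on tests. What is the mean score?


Add the scores:
85 + 100 + 86 + 80 + 65 = 416
Divide by the number of tests:
416 / 5 = 83.2

83.2


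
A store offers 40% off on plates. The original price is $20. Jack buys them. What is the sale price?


Calculate the discount amount:
40% of $20 = $8
Subtract from original:
$20 - $8 = $12

$12


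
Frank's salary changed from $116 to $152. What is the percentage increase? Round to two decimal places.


Find the absolute change:
|152 - 116| = 36
Divide by original and multiply by 100:
36 / 116 x 100 = 31.0344...% ≈ 31.03%

31.03%


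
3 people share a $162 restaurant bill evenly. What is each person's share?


Total bill: $162
Number of people: 3
Each pays: $162 / 3 = $54

$54


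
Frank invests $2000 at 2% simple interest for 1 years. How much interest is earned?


Use the formula I = P x R x T / 100
P x R x T = 2000 x 2 x 1 = 4000
I = 4000 / 100 = $40

$40


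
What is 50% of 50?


Convert percentage to decimal:
50% = 0.5
Multiply:
50 x 0.5 = 25

25


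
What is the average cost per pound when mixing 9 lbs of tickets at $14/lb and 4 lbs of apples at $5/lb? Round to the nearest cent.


Cost of tickets:
9 x $14 = $126
Cost of apples:
4 x $5 = $20
Total cost: $126 + $20 = $146
Total weight: 13 lbs
Average: $146 / 13 = $11.2307... ≈ $11.23/lb

$11.23/lb


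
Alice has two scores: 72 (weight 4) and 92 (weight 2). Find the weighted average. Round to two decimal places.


Weighted sum:
4 x 72 + 2 x 92 = 472
Total weight:
4 + 2 = 6
Weighted average:
472 / 6 = 78.6666... ≈ 78.67

78.67


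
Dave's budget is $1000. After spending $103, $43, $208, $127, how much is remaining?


Add up expenses:
$103 + $43 + $208 + $127 = $481
Subtract from budget:
$1000 - $481 = $519

$519


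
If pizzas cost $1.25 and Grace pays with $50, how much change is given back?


Start with the amount paid:
$50
Subtract the price:
$50 - $1.25 = $48.75

$48.75


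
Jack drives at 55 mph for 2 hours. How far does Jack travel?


Use the formula: distance = speed x time
Speed = 55 mph, Time = 2 hours
55 x 2 = 110 miles

110 miles


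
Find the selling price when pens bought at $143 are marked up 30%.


Calculate the markup amount:
30% of $143 = $42.90
Add to cost:
$143 + $42.90 = $185.90

$185.90
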